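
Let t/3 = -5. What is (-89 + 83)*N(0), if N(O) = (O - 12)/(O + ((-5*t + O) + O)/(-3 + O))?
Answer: -72/25 ≈ -2.8800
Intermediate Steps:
t = -15 (t = 3*(-5) = -15)
N(O) = (-12 + O)/(O + (75 + 2*O)/(-3 + O)) (N(O) = (O - 12)/(O + ((-5*(-15) + O) + O)/(-3 + O)) = (-12 + O)/(O + ((75 + O) + O)/(-3 + O)) = (-12 + O)/(O + (75 + 2*O)/(-3 + O)))
(-89 + 83)*N(0) = (-89 + 83)*((36 + 0**2 - 15*0)/(75 + 0**2 - 1*0)) = -6*(36 + 0 + 0)/(75 + 0 + 0) = -6*36/75 = -2*36/25 = -6*12/25 = -72/25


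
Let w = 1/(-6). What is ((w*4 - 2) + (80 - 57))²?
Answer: 3721/9 ≈ 413.44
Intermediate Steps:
w = -⅙ ≈ -0.16667
((w*4 - 2) + (80 - 57))² = ((-⅙*4 - 2) + (80 - 57))² = ((-⅔ - 2) + 23)² = (-8/3 + 23)² = (61/3)² = 3721/9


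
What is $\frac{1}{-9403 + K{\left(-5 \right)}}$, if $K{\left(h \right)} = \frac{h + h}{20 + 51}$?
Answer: $- \frac{71}{667623} \approx -0.00010635$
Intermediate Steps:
$K{\left(h \right)} = \frac{2 h}{71}$
$\frac{1}{-9403 + K{\left(-5 \right)}} = \frac{1}{-9403 + \frac{2}{71} \left(-5\right)} = \frac{1}{-9403 - \frac{10}{71}} = \frac{1}{- \frac{667623}{71}} = - \frac{71}{667623}$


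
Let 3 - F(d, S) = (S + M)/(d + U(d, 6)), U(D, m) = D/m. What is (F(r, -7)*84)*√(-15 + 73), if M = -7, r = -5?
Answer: 252*√58/5 ≈ 383.83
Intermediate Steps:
F(d, S) = 3 - 6*(-7 + S)/(7*d) (F(d, S) = 3 - (S - 7)/(d + d/6) = 3 - (-7 + S)/(d + d*(⅙)) = 3 - (-7 + S)/(d + d/6) = 3 - (-7 + S)/(7*d/6) = 3 - (-7 + S)*6/(7*d) = 3 - 6*(-7 + S)/(7*d))
(F(r, -7)*84)*√(-15 + 73) = (((3/7)*(14 - 2*(-7) + 7*(-5))/(-5))*84)*√(-15 + 73) = (((3/7)*(-⅕)*(14 + 14 - 35))*84)*√58 = (((3/7)*(-⅕)*(-7))*84)*√58 = ((⅗)*84)*√58 = 252*√58/5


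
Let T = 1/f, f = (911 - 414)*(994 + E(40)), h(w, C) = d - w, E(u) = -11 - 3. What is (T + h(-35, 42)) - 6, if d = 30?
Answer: 28736541/487060 ≈ 59.000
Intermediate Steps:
E(u) = -14
h(w, C) = 30 - w
f = 487060 (f = (911 - 414)*(994 - 14) = 497*980 = 487060)
T = 1/487060 ≈ 2.0531e-6
(T + h(-35, 42)) - 6 = (1/487060 + (30 - 1*(-35))) - 6 = (1/487060 + (30 + 35)) - 6 = (1/487060 + 65) - 6 = 31658901/487060 - 6 = 28736541/487060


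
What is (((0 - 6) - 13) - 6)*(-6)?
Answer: 150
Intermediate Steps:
(((0 - 6) - 13) - 6)*(-6) = ((-6 - 13) - 6)*(-6) = (-19 - 6)*(-6) = -25*(-6) = 150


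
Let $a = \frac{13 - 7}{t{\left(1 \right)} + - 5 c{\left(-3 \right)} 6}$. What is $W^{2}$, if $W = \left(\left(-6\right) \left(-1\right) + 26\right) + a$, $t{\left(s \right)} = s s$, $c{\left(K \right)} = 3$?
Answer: $\frac{8076964}{7921} \approx 1019.7$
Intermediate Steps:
$t{\left(s \right)} = s^{2}$
$a = - \frac{6}{89}$ ($a = \frac{13 - 7}{1^{2} + \left(-5\right) 3 \cdot 6} = \frac{6}{1 - 90} = \frac{6}{-89} = 6 \left(- \frac{1}{89}\right) = - \frac{6}{89} \approx -0.067416$)
$W = \frac{2842}{89}$ ($W = \left(\left(-6\right) \left(-1\right) + 26\right) - \frac{6}{89} = \left(6 + 26\right) - \frac{6}{89} = 32 - \frac{6}{89} = \frac{2842}{89} \approx 31.933$)
$W^{2} = \left(\frac{2842}{89}\right)^{2} = \frac{8076964}{7921}$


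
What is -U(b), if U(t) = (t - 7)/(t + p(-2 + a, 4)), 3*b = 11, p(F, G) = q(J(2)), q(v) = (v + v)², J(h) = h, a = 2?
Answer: 10/59 ≈ 0.16949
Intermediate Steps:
q(v) = 4*v² (q(v) = (2*v)² = 4*v²)
p(F, G) = 16 (p(F, G) = 4*2² = 4*4 = 16)
b = 11/3 (b = (⅓)*11 = 11/3 ≈ 3.6667)
U(t) = (-7 + t)/(16 + t) (U(t) = (t - 7)/(t + 16) = (-7 + t)/(16 + t))
-U(b) = -(-7 + 11/3)/(16 + 11/3) = -(-10)/(59/3*3) = -3*(-10)/(59*3) = -1*(-10/59) = 10/59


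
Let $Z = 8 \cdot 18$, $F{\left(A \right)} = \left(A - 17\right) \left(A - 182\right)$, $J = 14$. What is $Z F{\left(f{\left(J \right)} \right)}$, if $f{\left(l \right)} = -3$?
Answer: $532800$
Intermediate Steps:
$F{\left(A \right)} = \left(-182 + A\right) \left(-17 + A\right)$ ($F{\left(A \right)} = \left(-17 + A\right) \left(-182 + A\right) = \left(-182 + A\right) \left(-17 + A\right)$)
$Z = 144$
$Z F{\left(f{\left(J \right)} \right)} = 144 \left(3094 + \left(-3\right)^{2} - -597\right) = 144 \left(3094 + 9 + 597\right) = 144 \cdot 3700 = 532800$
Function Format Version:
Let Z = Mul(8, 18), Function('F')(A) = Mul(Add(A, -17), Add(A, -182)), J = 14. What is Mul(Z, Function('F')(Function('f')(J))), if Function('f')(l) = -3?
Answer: 532800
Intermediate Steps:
Function('F')(A) = Mul(Add(-182, A), Add(-17, A)) (Function('F')(A) = Mul(Add(-17, A), Add(-182, A)) = Mul(Add(-182, A), Add(-17, A)))
Z = 144
Mul(Z, Function('F')(Function('f')(J))) = Mul(144, Add(3094, Pow(-3, 2), Mul(-199, -3))) = Mul(144, Add(3094, 9, 597)) = Mul(144, 3700) = 532800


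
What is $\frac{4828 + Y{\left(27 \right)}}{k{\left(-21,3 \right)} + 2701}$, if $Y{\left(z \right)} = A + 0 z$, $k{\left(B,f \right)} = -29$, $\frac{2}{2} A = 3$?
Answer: $\frac{4831}{2672} \approx 1.808$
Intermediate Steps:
$A = 3$
$Y{\left(z \right)} = 3$ ($Y{\left(z \right)} = 3 + 0 z = 3 + 0 = 3$)
$\frac{4828 + Y{\left(27 \right)}}{k{\left(-21,3 \right)} + 2701} = \frac{4828 + 3}{-29 + 2701} = \frac{4831}{2672}$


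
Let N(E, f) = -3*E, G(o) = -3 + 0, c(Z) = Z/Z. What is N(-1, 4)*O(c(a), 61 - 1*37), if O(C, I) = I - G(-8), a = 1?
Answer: 81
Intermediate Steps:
c(Z) = 1
G(o) = -3
O(C, I) = 3 + I (O(C, I) = I - 1*(-3) = I + 3 = 3 + I)
N(-1, 4)*O(c(a), 61 - 1*37) = (-3*(-1))*(3 + (61 - 1*37)) = 3*(3 + (61 - 37)) = 3*(3 + 24) = 3*27 = 81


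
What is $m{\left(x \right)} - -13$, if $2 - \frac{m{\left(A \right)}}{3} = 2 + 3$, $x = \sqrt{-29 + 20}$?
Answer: $4$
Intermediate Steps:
$x = 3 i$ ($x = \sqrt{-9} = 3 i \approx 3.0 i$)
$m{\left(A \right)} = -9$ ($m{\left(A \right)} = 6 - 3 \left(2 + 3\right) = 6 - 15 = -9$)
$m{\left(x \right)} - -13 = -9 - -13 = -9 + 13 = 4$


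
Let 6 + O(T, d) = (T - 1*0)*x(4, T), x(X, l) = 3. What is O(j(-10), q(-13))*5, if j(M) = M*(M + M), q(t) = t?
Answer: 2970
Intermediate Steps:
j(M) = 2*M² (j(M) = M*(2*M) = 2*M²)
O(T, d) = -6 + 3*T (O(T, d) = -6 + (T - 1*0)*3 = -6 + (T + 0)*3 = -6 + T*3 = -6 + 3*T)
O(j(-10), q(-13))*5 = (-6 + 3*(2*(-10)²))*5 = (-6 + 3*(2*100))*5 = (-6 + 3*200)*5 = (-6 + 600)*5 = 594*5 = 2970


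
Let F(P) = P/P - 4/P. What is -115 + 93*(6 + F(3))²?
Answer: 8614/3 ≈ 2871.3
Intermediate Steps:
F(P) = 1 - 4/P
-115 + 93*(6 + F(3))² = -115 + 93*(6 + (-4 + 3)/3)² = -115 + 93*(6 + (⅓)*(-1))² = -115 + 93*(6 - ⅓)² = -115 + 93*(17/3)² = -115 + 93*(289/9) = -115 + 8959/3 = 8614/3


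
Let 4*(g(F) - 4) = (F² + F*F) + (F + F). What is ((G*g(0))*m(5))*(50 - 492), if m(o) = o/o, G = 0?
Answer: 0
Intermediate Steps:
m(o) = 1
g(F) = 4 + F/2 + F²/2 (g(F) = 4 + ((F² + F*F) + (F + F))/4 = 4 + ((F² + F²) + 2*F)/4 = 4 + (2*F² + 2*F)/4 = 4 + (2*F + 2*F²)/4 = 4 + (F/2 + F²/2) = 4 + F/2 + F²/2)
((G*g(0))*m(5))*(50 - 492) = ((0*(4 + (½)*0 + (½)*0²))*1)*(50 - 492) = ((0*(4 + 0 + (½)*0))*1)*(-442) = ((0*(4 + 0 + 0))*1)*(-442) = ((0*4)*1)*(-442) = (0*1)*(-442) = 0*(-442) = 0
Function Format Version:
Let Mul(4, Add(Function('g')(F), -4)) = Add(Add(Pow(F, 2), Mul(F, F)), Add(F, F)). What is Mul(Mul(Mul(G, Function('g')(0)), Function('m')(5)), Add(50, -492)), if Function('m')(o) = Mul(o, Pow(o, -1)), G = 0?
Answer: 0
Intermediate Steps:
Function('m')(o) = 1
Function('g')(F) = Add(4, Mul(Rational(1, 2), F), Mul(Rational(1, 2), Pow(F, 2))) (Function('g')(F) = Add(4, Mul(Rational(1, 4), Add(Add(Pow(F, 2), Mul(F, F)), Add(F, F)))) = Add(4, Mul(Rational(1, 4), Add(Add(Pow(F, 2), Pow(F, 2)), Mul(2, F)))) = Add(4, Mul(Rational(1, 4), Add(Mul(2, Pow(F, 2)), Mul(2, F)))) = Add(4, Mul(Rational(1, 4), Add(Mul(2, F), Mul(2, Pow(F, 2))))) = Add(4, Add(Mul(Rational(1, 2), F), Mul(Rational(1, 2), Pow(F, 2)))) = Add(4, Mul(Rational(1, 2), F), Mul(Rational(1, 2), Pow(F, 2))))
Mul(Mul(Mul(G, Function('g')(0)), Function('m')(5)), Add(50, -492)) = Mul(Mul(Mul(0, Add(4, Mul(Rational(1, 2), 0), Mul(Rational(1, 2), Pow(0, 2)))), 1), Add(50, -492)) = Mul(Mul(Mul(0, Add(4, 0, Mul(Rational(1, 2), 0))), 1), -442) = Mul(Mul(Mul(0, Add(4, 0, 0)), 1), -442) = Mul(Mul(Mul(0, 4), 1), -442) = Mul(Mul(0, 1), -442) = Mul(0, -442) = 0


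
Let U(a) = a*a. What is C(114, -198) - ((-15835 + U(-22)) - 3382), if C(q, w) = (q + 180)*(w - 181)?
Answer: -92693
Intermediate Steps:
U(a) = a**2
C(q, w) = (-181 + w)*(180 + q) (C(q, w) = (180 + q)*(-181 + w) = (-181 + w)*(180 + q))
C(114, -198) - ((-15835 + U(-22)) - 3382) = (-32580 - 181*114 + 180*(-198) + 114*(-198)) - ((-15835 + (-22)**2) - 3382) = (-32580 - 20634 - 35640 - 22572) - ((-15835 + 484) - 3382) = -111426 - (-15351 - 3382) = -111426 - 1*(-18733) = -111426 + 18733 = -92693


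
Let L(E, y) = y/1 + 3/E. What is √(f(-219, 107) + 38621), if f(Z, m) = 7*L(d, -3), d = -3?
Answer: √38593 ≈ 196.45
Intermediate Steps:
L(E, y) = y + 3/E (L(E, y) = y*1 + 3/E = y + 3/E)
f(Z, m) = -28 (f(Z, m) = 7*(-3 + 3/(-3)) = 7*(-3 + 3*(-⅓)) = 7*(-3 - 1) = 7*(-4) = -28)
√(f(-219, 107) + 38621) = √(-28 + 38621) = √38593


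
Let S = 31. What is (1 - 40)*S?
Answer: -1209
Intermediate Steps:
(1 - 40)*S = (1 - 40)*31 = -39*31 = -1209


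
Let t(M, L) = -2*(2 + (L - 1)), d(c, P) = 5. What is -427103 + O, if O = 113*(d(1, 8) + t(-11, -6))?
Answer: -425408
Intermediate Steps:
t(M, L) = -2 - 2*L (t(M, L) = -2*(2 + (-1 + L)) = -2*(1 + L) = -2 - 2*L)
O = 1695 (O = 113*(5 + (-2 - 2*(-6))) = 113*(5 + (-2 + 12)) = 113*(5 + 10) = 113*15 = 1695)
-427103 + O = -427103 + 1695 = -425408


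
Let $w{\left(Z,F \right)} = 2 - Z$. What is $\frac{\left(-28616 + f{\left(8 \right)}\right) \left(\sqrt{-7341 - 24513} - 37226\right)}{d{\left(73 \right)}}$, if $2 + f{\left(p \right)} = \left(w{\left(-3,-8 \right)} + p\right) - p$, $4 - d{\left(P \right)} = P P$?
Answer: $- \frac{15002078}{75} + \frac{403 i \sqrt{31854}}{75} \approx -2.0003 \cdot 10^{5} + 959.02 i$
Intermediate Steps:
$d{\left(P \right)} = 4 - P^{2}$ ($d{\left(P \right)} = 4 - P P = 4 - P^{2}$)
$f{\left(p \right)} = 3$ ($f{\left(p \right)} = -2 + \left(\left(\left(2 - -3\right) + p\right) - p\right) = -2 + \left(\left(\left(2 + 3\right) + p\right) - p\right) = -2 + \left(\left(5 + p\right) - p\right) = -2 + 5 = 3$)
$\frac{\left(-28616 + f{\left(8 \right)}\right) \left(\sqrt{-7341 - 24513} - 37226\right)}{d{\left(73 \right)}} = \frac{\left(-28616 + 3\right) \left(\sqrt{-7341 - 24513} - 37226\right)}{4 - 73^{2}} = \frac{\left(-28613\right) \left(\sqrt{-31854} - 37226\right)}{4 - 5329} = \frac{\left(-28613\right) \left(i \sqrt{31854} - 37226\right)}{4 - 5329} = \frac{\left(-28613\right) \left(-37226 + i \sqrt{31854}\right)}{-5325} = \left(1065147538 - 28613 i \sqrt{31854}\right) \left(- \frac{1}{5325}\right) = - \frac{15002078}{75} + \frac{403 i \sqrt{31854}}{75}$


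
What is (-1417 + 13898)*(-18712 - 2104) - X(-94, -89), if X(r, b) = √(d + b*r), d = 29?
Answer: -259804496 - √8395 ≈ -2.5980e+8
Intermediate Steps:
X(r, b) = √(29 + b*r)
(-1417 + 13898)*(-18712 - 2104) - X(-94, -89) = (-1417 + 13898)*(-18712 - 2104) - √(29 - 89*(-94)) = 12481*(-20816) - √(29 + 8366) = -259804496 - √8395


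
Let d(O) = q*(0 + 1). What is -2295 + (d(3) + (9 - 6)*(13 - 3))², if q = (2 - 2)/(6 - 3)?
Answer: -1395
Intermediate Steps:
q = 0 (q = 0/3 = 0*(⅓) = 0)
d(O) = 0 (d(O) = 0*(0 + 1) = 0*1 = 0)
-2295 + (d(3) + (9 - 6)*(13 - 3))² = -2295 + (0 + (9 - 6)*(13 - 3))² = -2295 + (0 + 3*10)² = -2295 + (0 + 30)² = -2295 + 30² = -2295 + 900 = -1395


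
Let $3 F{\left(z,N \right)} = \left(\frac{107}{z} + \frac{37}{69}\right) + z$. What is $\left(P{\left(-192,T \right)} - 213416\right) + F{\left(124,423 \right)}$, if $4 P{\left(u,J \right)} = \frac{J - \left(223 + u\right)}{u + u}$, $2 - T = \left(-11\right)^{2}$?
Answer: $- \frac{350520733847}{1642752} \approx -2.1337 \cdot 10^{5}$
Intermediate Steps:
$F{\left(z,N \right)} = \frac{37}{207} + \frac{z}{3} + \frac{107}{3 z}$ ($F{\left(z,N \right)} = \frac{\left(\frac{107}{z} + \frac{37}{69}\right) + z}{3} = \frac{\left(\frac{37}{69} + \frac{107}{z}\right) + z}{3} = \frac{\frac{37}{69} + z + \frac{107}{z}}{3} = \frac{37}{207} + \frac{z}{3} + \frac{107}{3 z}$)
$T = -119$ ($T = 2 - \left(-11\right)^{2} = 2 - 121 = -119$)
$P{\left(u,J \right)} = \frac{-223 + J - u}{8 u}$ ($P{\left(u,J \right)} = \frac{\left(J - \left(223 + u\right)\right) \frac{1}{u + u}}{4} = \frac{\left(-223 + J - u\right) \frac{1}{2 u}}{4} = \frac{\frac{1}{2} \frac{1}{u} \left(-223 + J - u\right)}{4} = \frac{-223 + J - u}{8 u}$)
$\left(P{\left(-192,T \right)} - 213416\right) + F{\left(124,423 \right)} = \left(\frac{-223 - 119 - -192}{8 \left(-192\right)} - 213416\right) + \frac{7383 + 124 \left(37 + 69 \cdot 124\right)}{207 \cdot 124} = \left(\frac{1}{8} \left(- \frac{1}{192}\right) \left(-223 - 119 + 192\right) - 213416\right) + \frac{1}{207} \cdot \frac{1}{124} \left(7383 + 124 \left(37 + 8556\right)\right) = \left(\frac{1}{8} \left(- \frac{1}{192}\right) \left(-150\right) - 213416\right) + \frac{1}{207} \cdot \frac{1}{124} \left(7383 + 124 \cdot 8593\right) = \left(\frac{25}{256} - 213416\right) + \frac{1}{207} \cdot \frac{1}{124} \left(7383 + 1065532\right) = - \frac{54634471}{256} + \frac{1}{207} \cdot \frac{1}{124} \cdot 1072915 = - \frac{54634471}{256} + \frac{1072915}{25668} = - \frac{350520733847}{1642752}$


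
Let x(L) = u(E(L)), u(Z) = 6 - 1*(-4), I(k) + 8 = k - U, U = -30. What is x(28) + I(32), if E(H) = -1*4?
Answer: 64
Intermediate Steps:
E(H) = -4
I(k) = 22 + k (I(k) = -8 + (k - 1*(-30)) = -8 + (k + 30) = -8 + (30 + k) = 22 + k)
u(Z) = 10 (u(Z) = 6 + 4 = 10)
x(L) = 10
x(28) + I(32) = 10 + (22 + 32) = 10 + 54 = 64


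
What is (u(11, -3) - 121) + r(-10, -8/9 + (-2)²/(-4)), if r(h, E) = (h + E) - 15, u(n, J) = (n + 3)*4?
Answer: -827/9 ≈ -91.889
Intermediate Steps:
u(n, J) = 12 + 4*n (u(n, J) = (3 + n)*4 = 12 + 4*n)
r(h, E) = -15 + E + h (r(h, E) = (E + h) - 15 = -15 + E + h)
(u(11, -3) - 121) + r(-10, -8/9 + (-2)²/(-4)) = ((12 + 4*11) - 121) + (-15 + (-8/9 + (-2)²/(-4)) - 10) = ((12 + 44) - 121) + (-15 + (-8*⅑ + 4*(-¼)) - 10) = (56 - 121) + (-15 + (-8/9 - 1) - 10) = -65 + (-15 - 17/9 - 10) = -65 - 242/9 = -827/9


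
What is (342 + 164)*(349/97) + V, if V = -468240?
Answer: -45242686/97 ≈ -4.6642e+5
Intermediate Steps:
(342 + 164)*(349/97) + V = (342 + 164)*(349/97) - 468240 = 506*(349*(1/97)) - 468240 = 506*(349/97) - 468240 = 176594/97 - 468240 = -45242686/97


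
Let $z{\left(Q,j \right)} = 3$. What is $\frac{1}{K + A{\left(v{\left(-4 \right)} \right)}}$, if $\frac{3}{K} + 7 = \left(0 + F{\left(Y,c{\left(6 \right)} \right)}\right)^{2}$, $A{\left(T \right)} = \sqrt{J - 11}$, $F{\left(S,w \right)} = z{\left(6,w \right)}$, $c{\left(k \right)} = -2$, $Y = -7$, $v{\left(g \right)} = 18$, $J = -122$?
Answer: $\frac{6}{541} - \frac{4 i \sqrt{133}}{541} \approx 0.011091 - 0.085268 i$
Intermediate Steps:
$F{\left(S,w \right)} = 3$
$A{\left(T \right)} = i \sqrt{133}$ ($A{\left(T \right)} = \sqrt{-122 - 11} = \sqrt{-133} = i \sqrt{133}$)
$K = \frac{3}{2}$ ($K = \frac{3}{-7 + \left(0 + 3\right)^{2}} = \frac{3}{-7 + 3^{2}} = \frac{3}{-7 + 9} = \frac{3}{2} \approx 1.5$)
$\frac{1}{K + A{\left(v{\left(-4 \right)} \right)}} = \frac{1}{\frac{3}{2} + i \sqrt{133}}$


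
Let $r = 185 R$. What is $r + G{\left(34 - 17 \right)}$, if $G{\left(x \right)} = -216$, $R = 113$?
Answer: $20689$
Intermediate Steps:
$r = 20905$ ($r = 185 \cdot 113 = 20905$)
$r + G{\left(34 - 17 \right)} = 20905 - 216 = 20689$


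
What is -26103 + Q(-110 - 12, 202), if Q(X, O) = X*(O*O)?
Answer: -5004191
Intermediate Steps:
Q(X, O) = X*O²
-26103 + Q(-110 - 12, 202) = -26103 + (-110 - 12)*202² = -26103 - 122*40804 = -26103 - 4978088 = -5004191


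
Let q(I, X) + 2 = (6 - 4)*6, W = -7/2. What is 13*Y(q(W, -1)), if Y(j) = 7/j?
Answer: 91/10 ≈ 9.1000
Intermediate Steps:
W = -7/2 (W = -7*½ = -7/2 ≈ -3.5000)
q(I, X) = 10 (q(I, X) = -2 + (6 - 4)*6 = -2 + 2*6 = -2 + 12 = 10)
13*Y(q(W, -1)) = 13*(7/10) = 91/10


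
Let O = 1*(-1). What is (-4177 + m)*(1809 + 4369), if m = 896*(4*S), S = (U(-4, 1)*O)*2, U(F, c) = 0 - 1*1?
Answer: 18478398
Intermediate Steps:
O = -1
U(F, c) = -1 (U(F, c) = 0 - 1 = -1)
S = 2 (S = -1*(-1)*2 = 1*2 = 2)
m = 7168 (m = 896*(4*2) = 896*8 = 7168)
(-4177 + m)*(1809 + 4369) = (-4177 + 7168)*(1809 + 4369) = 2991*6178 = 18478398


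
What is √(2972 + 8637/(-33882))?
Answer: √379059268366/11294 ≈ 54.514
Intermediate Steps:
√(2972 + 8637/(-33882)) = √(2972 + 8637*(-1/33882)) = √(2972 - 2879/11294) = √(33562889/11294) = √379059268366/11294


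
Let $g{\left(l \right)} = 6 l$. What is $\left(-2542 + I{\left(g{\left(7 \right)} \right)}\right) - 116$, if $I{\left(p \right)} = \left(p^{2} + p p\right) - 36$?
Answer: $834$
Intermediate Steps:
$I{\left(p \right)} = -36 + 2 p^{2}$ ($I{\left(p \right)} = \left(p^{2} + p^{2}\right) - 36 = 2 p^{2} - 36 = -36 + 2 p^{2}$)
$\left(-2542 + I{\left(g{\left(7 \right)} \right)}\right) - 116 = \left(-2542 - \left(36 - 2 \left(6 \cdot 7\right)^{2}\right)\right) - 116 = \left(-2542 - \left(36 - 2 \cdot 42^{2}\right)\right) - 116 = \left(-2542 + \left(-36 + 2 \cdot 1764\right)\right) - 116 = \left(-2542 + \left(-36 + 3528\right)\right) - 116 = \left(-2542 + 3492\right) - 116 = 950 - 116 = 834$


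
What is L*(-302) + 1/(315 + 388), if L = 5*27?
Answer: -28661309/703 ≈ -40770.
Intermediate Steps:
L = 135
L*(-302) + 1/(315 + 388) = 135*(-302) + 1/(315 + 388) = -40770 + 1/703 = -28661309/703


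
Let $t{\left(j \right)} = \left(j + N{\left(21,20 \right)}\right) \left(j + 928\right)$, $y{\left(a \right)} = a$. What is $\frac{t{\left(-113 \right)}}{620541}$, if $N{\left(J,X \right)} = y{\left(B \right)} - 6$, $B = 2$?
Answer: $- \frac{65}{423} \approx -0.15366$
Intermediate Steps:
$N{\left(J,X \right)} = -4$ ($N{\left(J,X \right)} = 2 - 6 = -4$)
$t{\left(j \right)} = \left(-4 + j\right) \left(928 + j\right)$ ($t{\left(j \right)} = \left(j - 4\right) \left(j + 928\right) = \left(-4 + j\right) \left(928 + j\right)$)
$\frac{t{\left(-113 \right)}}{620541} = \frac{-3712 + \left(-113\right)^{2} + 924 \left(-113\right)}{620541} = \left(-3712 + 12769 - 104412\right) \frac{1}{620541} = \left(-95355\right) \frac{1}{620541} = - \frac{65}{423}$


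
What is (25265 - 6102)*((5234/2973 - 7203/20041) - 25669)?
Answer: -598090578140954/1215957 ≈ -4.9187e+8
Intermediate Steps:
(25265 - 6102)*((5234/2973 - 7203/20041) - 25669) = 19163*((5234*(1/2973) - 7203*1/20041) - 25669) = 19163*((5234/2973 - 147/409) - 25669) = 19163*(1703675/1215957 - 25669) = 19163*(-31210696558/1215957) = -598090578140954/1215957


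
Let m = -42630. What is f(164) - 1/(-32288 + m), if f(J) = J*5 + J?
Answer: 73719313/74918 ≈ 984.00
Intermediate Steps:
f(J) = 6*J (f(J) = 5*J + J = 6*J)
f(164) - 1/(-32288 + m) = 6*164 - 1/(-32288 - 42630) = 984 - 1/(-74918) = 984 - 1*(-1/74918) = 984 + 1/74918 = 73719313/74918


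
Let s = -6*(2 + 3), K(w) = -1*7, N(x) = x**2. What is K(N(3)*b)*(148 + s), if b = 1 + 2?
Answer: -826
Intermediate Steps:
b = 3
K(w) = -7
s = -30 (s = -6*5 = -30)
K(N(3)*b)*(148 + s) = -7*(148 - 30) = -7*118 = -826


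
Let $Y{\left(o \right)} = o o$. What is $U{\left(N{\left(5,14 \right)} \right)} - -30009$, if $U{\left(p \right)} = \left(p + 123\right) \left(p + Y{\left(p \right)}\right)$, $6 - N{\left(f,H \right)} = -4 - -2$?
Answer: $39441$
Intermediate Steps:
$Y{\left(o \right)} = o^{2}$
$N{\left(f,H \right)} = 8$ ($N{\left(f,H \right)} = 6 - \left(-4 - -2\right) = 6 - \left(-4 + 2\right) = 6 - -2 = 6 + 2 = 8$)
$U{\left(p \right)} = \left(123 + p\right) \left(p + p^{2}\right)$ ($U{\left(p \right)} = \left(p + 123\right) \left(p + p^{2}\right) = \left(123 + p\right) \left(p + p^{2}\right)$)
$U{\left(N{\left(5,14 \right)} \right)} - -30009 = 8 \left(123 + 8^{2} + 124 \cdot 8\right) - -30009 = 8 \left(123 + 64 + 992\right) + 30009 = 8 \cdot 1179 + 30009 = 9432 + 30009 = 39441$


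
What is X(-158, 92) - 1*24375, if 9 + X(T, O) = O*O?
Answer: -15920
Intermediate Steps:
X(T, O) = -9 + O**2 (X(T, O) = -9 + O*O = -9 + O**2)
X(-158, 92) - 1*24375 = (-9 + 92**2) - 1*24375 = (-9 + 8464) - 24375 = 8455 - 24375 = -15920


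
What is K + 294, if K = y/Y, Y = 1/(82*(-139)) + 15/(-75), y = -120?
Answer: 3397094/3801 ≈ 893.74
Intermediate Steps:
Y = -11403/56990 (Y = (1/82)*(-1/139) + 15*(-1/75) = -1/11398 - 1/5 = -11403/56990 ≈ -0.20009)
K = 2279600/3801 (K = -120/(-11403/56990) = -120*(-56990/11403) = 2279600/3801 ≈ 599.74)
K + 294 = 2279600/3801 + 294 = 3397094/3801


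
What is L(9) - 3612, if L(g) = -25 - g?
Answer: -3646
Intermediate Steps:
L(9) - 3612 = (-25 - 1*9) - 3612 = (-25 - 9) - 3612 = -34 - 3612 = -3646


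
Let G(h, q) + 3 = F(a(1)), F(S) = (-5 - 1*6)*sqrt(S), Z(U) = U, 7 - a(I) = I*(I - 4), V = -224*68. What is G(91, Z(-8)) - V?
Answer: 15229 - 11*sqrt(10) ≈ 15194.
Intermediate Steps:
V = -15232
a(I) = 7 - I*(-4 + I) (a(I) = 7 - I*(I - 4) = 7 - I*(-4 + I))
F(S) = -11*sqrt(S) (F(S) = (-5 - 6)*sqrt(S) = -11*sqrt(S))
G(h, q) = -3 - 11*sqrt(10) (G(h, q) = -3 - 11*sqrt(7 - 1*1**2 + 4*1) = -3 - 11*sqrt(7 - 1*1 + 4) = -3 - 11*sqrt(7 - 1 + 4) = -3 - 11*sqrt(10))
G(91, Z(-8)) - V = (-3 - 11*sqrt(10)) - 1*(-15232) = (-3 - 11*sqrt(10)) + 15232 = 15229 - 11*sqrt(10)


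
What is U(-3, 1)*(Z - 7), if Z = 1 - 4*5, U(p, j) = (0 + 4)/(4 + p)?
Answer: -104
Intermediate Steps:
U(p, j) = 4/(4 + p)
Z = -19 (Z = 1 - 20 = -19)
U(-3, 1)*(Z - 7) = (4/(4 - 3))*(-19 - 7) = (4/1)*(-26) = (4*1)*(-26) = 4*(-26) = -104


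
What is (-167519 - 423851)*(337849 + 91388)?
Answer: -253837884690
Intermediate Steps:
(-167519 - 423851)*(337849 + 91388) = -591370*429237 = -253837884690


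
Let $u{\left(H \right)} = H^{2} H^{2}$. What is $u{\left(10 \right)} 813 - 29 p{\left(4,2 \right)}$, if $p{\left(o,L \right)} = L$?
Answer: $8129942$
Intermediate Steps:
$u{\left(H \right)} = H^{4}$
$u{\left(10 \right)} 813 - 29 p{\left(4,2 \right)} = 10^{4} \cdot 813 - 58 = 10000 \cdot 813 - 58 = 8130000 - 58 = 8129942$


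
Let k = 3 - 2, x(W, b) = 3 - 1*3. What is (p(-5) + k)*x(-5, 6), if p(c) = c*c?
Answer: 0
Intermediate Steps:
x(W, b) = 0 (x(W, b) = 3 - 3 = 0)
p(c) = c**2
k = 1
(p(-5) + k)*x(-5, 6) = ((-5)**2 + 1)*0 = (25 + 1)*0 = 26*0 = 0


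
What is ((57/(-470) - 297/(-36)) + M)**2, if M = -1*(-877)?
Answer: 692258944441/883600 ≈ 7.8345e+5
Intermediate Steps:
M = 877
((57/(-470) - 297/(-36)) + M)**2 = ((57/(-470) - 297/(-36)) + 877)**2 = ((57*(-1/470) - 297*(-1/36)) + 877)**2 = ((-57/470 + 33/4) + 877)**2 = (7641/940 + 877)**2 = (832021/940)**2 = 692258944441/883600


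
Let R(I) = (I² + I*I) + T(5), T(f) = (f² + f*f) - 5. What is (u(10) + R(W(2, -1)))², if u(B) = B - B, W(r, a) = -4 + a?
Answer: 9025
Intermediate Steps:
T(f) = -5 + 2*f² (T(f) = (f² + f²) - 5 = 2*f² - 5 = -5 + 2*f²)
u(B) = 0
R(I) = 45 + 2*I² (R(I) = (I² + I*I) + (-5 + 2*5²) = (I² + I²) + (-5 + 2*25) = 2*I² + (-5 + 50) = 2*I² + 45 = 45 + 2*I²)
(u(10) + R(W(2, -1)))² = (0 + (45 + 2*(-4 - 1)²))² = (0 + (45 + 2*(-5)²))² = (0 + (45 + 2*25))² = (0 + (45 + 50))² = (0 + 95)² = 95² = 9025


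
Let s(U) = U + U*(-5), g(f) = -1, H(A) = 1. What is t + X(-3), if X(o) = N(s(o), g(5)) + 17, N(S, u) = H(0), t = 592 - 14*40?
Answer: 50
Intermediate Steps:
s(U) = -4*U (s(U) = U - 5*U = -4*U)
t = 32 (t = 592 - 1*560 = 592 - 560 = 32)
N(S, u) = 1
X(o) = 18 (X(o) = 1 + 17 = 18)
t + X(-3) = 32 + 18 = 50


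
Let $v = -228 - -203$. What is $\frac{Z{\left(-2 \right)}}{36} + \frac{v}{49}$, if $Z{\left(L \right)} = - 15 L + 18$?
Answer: $\frac{121}{147} \approx 0.82313$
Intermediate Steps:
$Z{\left(L \right)} = 18 - 15 L$
$v = -25$ ($v = -228 + 203 = -25$)
$\frac{Z{\left(-2 \right)}}{36} + \frac{v}{49} = \frac{18 - -30}{36} - \frac{25}{49} = \left(18 + 30\right) \frac{1}{36} - \frac{25}{49} = 48 \cdot \frac{1}{36} - \frac{25}{49} = \frac{4}{3} - \frac{25}{49} = \frac{121}{147}$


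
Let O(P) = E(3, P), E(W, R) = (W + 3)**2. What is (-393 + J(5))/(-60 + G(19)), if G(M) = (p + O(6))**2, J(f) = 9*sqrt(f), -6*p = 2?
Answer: -3537/10909 + 81*sqrt(5)/10909 ≈ -0.30762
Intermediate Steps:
p = -1/3 (p = -1/6*2 = -1/3 ≈ -0.33333)
E(W, R) = (3 + W)**2
O(P) = 36 (O(P) = (3 + 3)**2 = 6**2 = 36)
G(M) = 11449/9 (G(M) = (-1/3 + 36)**2 = (107/3)**2 = 11449/9)
(-393 + J(5))/(-60 + G(19)) = (-393 + 9*sqrt(5))/(-60 + 11449/9) = (-393 + 9*sqrt(5))/(10909/9) = (-393 + 9*sqrt(5))*(9/10909) = -3537/10909 + 81*sqrt(5)/10909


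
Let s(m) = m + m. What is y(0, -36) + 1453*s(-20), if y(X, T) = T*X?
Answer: -58120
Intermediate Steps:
s(m) = 2*m
y(0, -36) + 1453*s(-20) = -36*0 + 1453*(2*(-20)) = 0 + 1453*(-40) = 0 - 58120 = -58120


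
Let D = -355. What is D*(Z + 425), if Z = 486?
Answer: -323405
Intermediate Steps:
D*(Z + 425) = -355*(486 + 425) = -355*911 = -323405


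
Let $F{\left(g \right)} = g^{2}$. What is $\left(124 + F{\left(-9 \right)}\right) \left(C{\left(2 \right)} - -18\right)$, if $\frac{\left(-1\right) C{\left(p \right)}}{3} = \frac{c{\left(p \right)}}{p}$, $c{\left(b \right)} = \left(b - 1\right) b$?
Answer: $3075$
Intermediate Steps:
$c{\left(b \right)} = b \left(-1 + b\right)$ ($c{\left(b \right)} = \left(-1 + b\right) b = b \left(-1 + b\right)$)
$C{\left(p \right)} = 3 - 3 p$ ($C{\left(p \right)} = - 3 \frac{p \left(-1 + p\right)}{p} = - 3 \left(-1 + p\right) = 3 - 3 p$)
$\left(124 + F{\left(-9 \right)}\right) \left(C{\left(2 \right)} - -18\right) = \left(124 + \left(-9\right)^{2}\right) \left(\left(3 - 6\right) - -18\right) = \left(124 + 81\right) \left(\left(3 - 6\right) + 18\right) = 205 \left(-3 + 18\right) = 205 \cdot 15 = 3075$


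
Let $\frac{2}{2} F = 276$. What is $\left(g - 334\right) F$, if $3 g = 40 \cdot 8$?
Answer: $-62744$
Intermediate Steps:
$F = 276$
$g = \frac{320}{3}$ ($g = \frac{40 \cdot 8}{3} = \frac{1}{3} \cdot 320 = \frac{320}{3} \approx 106.67$)
$\left(g - 334\right) F = \left(\frac{320}{3} - 334\right) 276 = \left(- \frac{682}{3}\right) 276 = -62744$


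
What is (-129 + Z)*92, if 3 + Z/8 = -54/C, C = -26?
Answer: -163116/13 ≈ -12547.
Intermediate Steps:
Z = -96/13 (Z = -24 + 8*(-54/(-26)) = -24 + 8*(-54*(-1/26)) = -24 + 8*(27/13) = -24 + 216/13 = -96/13 ≈ -7.3846)
(-129 + Z)*92 = (-129 - 96/13)*92 = -1773/13*92 = -163116/13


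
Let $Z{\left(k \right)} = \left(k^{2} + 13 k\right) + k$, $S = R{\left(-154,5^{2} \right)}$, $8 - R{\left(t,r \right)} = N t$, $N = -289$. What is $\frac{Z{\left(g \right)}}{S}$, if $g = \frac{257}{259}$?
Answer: $- \frac{997931}{2984970338} \approx -0.00033432$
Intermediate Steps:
$R{\left(t,r \right)} = 8 + 289 t$ ($R{\left(t,r \right)} = 8 - - 289 t = 8 + 289 t$)
$S = -44498$ ($S = 8 + 289 \left(-154\right) = 8 - 44506 = -44498$)
$g = \frac{257}{259}$ ($g = 257 \cdot \frac{1}{259} = \frac{257}{259} \approx 0.99228$)
$Z{\left(k \right)} = k^{2} + 14 k$
$\frac{Z{\left(g \right)}}{S} = \frac{\frac{257}{259} \left(14 + \frac{257}{259}\right)}{-44498} = \frac{257}{259} \cdot \frac{3883}{259} \left(- \frac{1}{44498}\right) = \frac{997931}{67081} \left(- \frac{1}{44498}\right) = - \frac{997931}{2984970338}$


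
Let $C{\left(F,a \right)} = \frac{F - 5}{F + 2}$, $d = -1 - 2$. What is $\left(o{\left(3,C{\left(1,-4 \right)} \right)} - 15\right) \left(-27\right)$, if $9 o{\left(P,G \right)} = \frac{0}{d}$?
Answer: $405$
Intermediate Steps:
$d = -3$
$C{\left(F,a \right)} = \frac{-5 + F}{2 + F}$
$o{\left(P,G \right)} = 0$ ($o{\left(P,G \right)} = \frac{0 \frac{1}{-3}}{9} = \frac{0 \left(- \frac{1}{3}\right)}{9} = \frac{1}{9} \cdot 0 = 0$)
$\left(o{\left(3,C{\left(1,-4 \right)} \right)} - 15\right) \left(-27\right) = \left(0 - 15\right) \left(-27\right) = \left(-15\right) \left(-27\right) = 405$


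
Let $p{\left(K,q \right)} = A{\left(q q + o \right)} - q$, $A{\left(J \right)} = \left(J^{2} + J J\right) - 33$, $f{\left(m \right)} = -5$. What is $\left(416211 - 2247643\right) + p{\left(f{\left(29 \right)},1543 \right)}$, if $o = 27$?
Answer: $11337139221744$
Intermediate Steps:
$A{\left(J \right)} = -33 + 2 J^{2}$ ($A{\left(J \right)} = \left(J^{2} + J^{2}\right) - 33 = 2 J^{2} - 33 = -33 + 2 J^{2}$)
$p{\left(K,q \right)} = -33 - q + 2 \left(27 + q^{2}\right)^{2}$ ($p{\left(K,q \right)} = \left(-33 + 2 \left(q q + 27\right)^{2}\right) - q = \left(-33 + 2 \left(q^{2} + 27\right)^{2}\right) - q = \left(-33 + 2 \left(27 + q^{2}\right)^{2}\right) - q = -33 - q + 2 \left(27 + q^{2}\right)^{2}$)
$\left(416211 - 2247643\right) + p{\left(f{\left(29 \right)},1543 \right)} = \left(416211 - 2247643\right) - \left(1576 - 2 \left(27 + 1543^{2}\right)^{2}\right) = -1831432 - \left(1576 - 2 \left(27 + 2380849\right)^{2}\right) = -1831432 - \left(1576 - 11337141054752\right) = -1831432 - -11337141053176 = -1831432 + 11337141053176 = 11337139221744$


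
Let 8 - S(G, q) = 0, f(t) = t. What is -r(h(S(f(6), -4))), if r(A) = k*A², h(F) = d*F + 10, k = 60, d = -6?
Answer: -86640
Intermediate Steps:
S(G, q) = 8 (S(G, q) = 8 - 1*0 = 8 + 0 = 8)
h(F) = 10 - 6*F (h(F) = -6*F + 10 = 10 - 6*F)
r(A) = 60*A²
-r(h(S(f(6), -4))) = -60*(10 - 6*8)² = -60*(10 - 48)² = -60*(-38)² = -60*1444 = -1*86640 = -86640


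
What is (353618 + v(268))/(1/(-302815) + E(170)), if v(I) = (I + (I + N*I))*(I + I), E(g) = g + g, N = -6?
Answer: -22304747270/34319033 ≈ -649.92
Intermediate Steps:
E(g) = 2*g
v(I) = -8*I² (v(I) = (I + (I - 6*I))*(I + I) = (I - 5*I)*(2*I) = (-4*I)*(2*I) = -8*I²)
(353618 + v(268))/(1/(-302815) + E(170)) = (353618 - 8*268²)/(1/(-302815) + 2*170) = (353618 - 8*71824)/(-1/302815 + 340) = (353618 - 574592)/(102957099/302815) = -220974*302815/102957099 = -22304747270/34319033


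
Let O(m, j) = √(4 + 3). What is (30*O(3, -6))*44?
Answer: 1320*√7 ≈ 3492.4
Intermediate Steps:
O(m, j) = √7
(30*O(3, -6))*44 = (30*√7)*44 = 1320*√7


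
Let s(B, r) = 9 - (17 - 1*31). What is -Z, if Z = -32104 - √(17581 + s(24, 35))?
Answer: 32104 + 6*√489 ≈ 32237.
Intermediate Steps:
s(B, r) = 23 (s(B, r) = 9 - (17 - 31) = 9 - 1*(-14) = 9 + 14 = 23)
Z = -32104 - 6*√489 (Z = -32104 - √(17581 + 23) = -32104 - √17604 = -32104 - 6*√489 ≈ -32237.)
-Z = -(-32104 - 6*√489) = 32104 + 6*√489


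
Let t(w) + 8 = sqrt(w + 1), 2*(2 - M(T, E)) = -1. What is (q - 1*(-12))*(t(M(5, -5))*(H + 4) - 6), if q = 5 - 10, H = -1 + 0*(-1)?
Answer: -210 + 21*sqrt(14)/2 ≈ -170.71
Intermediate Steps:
M(T, E) = 5/2 (M(T, E) = 2 - 1/2*(-1) = 2 + 1/2 = 5/2)
H = -1 (H = -1 + 0 = -1)
q = -5
t(w) = -8 + sqrt(1 + w) (t(w) = -8 + sqrt(w + 1) = -8 + sqrt(1 + w))
(q - 1*(-12))*(t(M(5, -5))*(H + 4) - 6) = (-5 - 1*(-12))*((-8 + sqrt(1 + 5/2))*(-1 + 4) - 6) = (-5 + 12)*((-8 + sqrt(7/2))*3 - 6) = 7*((-8 + sqrt(14)/2)*3 - 6) = 7*((-24 + 3*sqrt(14)/2) - 6) = 7*(-30 + 3*sqrt(14)/2) = -210 + 21*sqrt(14)/2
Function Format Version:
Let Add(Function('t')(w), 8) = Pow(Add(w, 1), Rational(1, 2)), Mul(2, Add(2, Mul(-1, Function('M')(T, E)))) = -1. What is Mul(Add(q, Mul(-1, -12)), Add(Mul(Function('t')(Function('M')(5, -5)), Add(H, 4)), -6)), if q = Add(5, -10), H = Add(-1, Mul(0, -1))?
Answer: Add(-210, Mul(Rational(21, 2), Pow(14, Rational(1, 2)))) ≈ -170.71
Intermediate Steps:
Function('M')(T, E) = Rational(5, 2) (Function('M')(T, E) = Add(2, Mul(Rational(-1, 2), -1)) = Add(2, Rational(1, 2)) = Rational(5, 2))
H = -1 (H = Add(-1, 0) = -1)
q = -5
Function('t')(w) = Add(-8, Pow(Add(1, w), Rational(1, 2))) (Function('t')(w) = Add(-8, Pow(Add(w, 1), Rational(1, 2))) = Add(-8, Pow(Add(1, w), Rational(1, 2))))
Mul(Add(q, Mul(-1, -12)), Add(Mul(Function('t')(Function('M')(5, -5)), Add(H, 4)), -6)) = Mul(Add(-5, Mul(-1, -12)), Add(Mul(Add(-8, Pow(Add(1, Rational(5, 2)), Rational(1, 2))), Add(-1, 4)), -6)) = Mul(Add(-5, 12), Add(Mul(Add(-8, Pow(Rational(7, 2), Rational(1, 2))), 3), -6)) = Mul(7, Add(Mul(Add(-8, Mul(Rational(1, 2), Pow(14, Rational(1, 2)))), 3), -6)) = Mul(7, Add(Add(-24, Mul(Rational(3, 2), Pow(14, Rational(1, 2)))), -6)) = Mul(7, Add(-30, Mul(Rational(3, 2), Pow(14, Rational(1, 2))))) = Add(-210, Mul(Rational(21, 2), Pow(14, Rational(1, 2))))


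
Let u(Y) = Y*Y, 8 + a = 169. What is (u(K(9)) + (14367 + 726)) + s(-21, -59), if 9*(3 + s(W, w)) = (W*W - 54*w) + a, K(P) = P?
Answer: 140327/9 ≈ 15592.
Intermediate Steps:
a = 161 (a = -8 + 169 = 161)
u(Y) = Y**2
s(W, w) = 134/9 - 6*w + W**2/9 (s(W, w) = -3 + ((W*W - 54*w) + 161)/9 = -3 + ((W**2 - 54*w) + 161)/9 = -3 + (161 + W**2 - 54*w)/9 = -3 + (161/9 - 6*w + W**2/9) = 134/9 - 6*w + W**2/9)
(u(K(9)) + (14367 + 726)) + s(-21, -59) = (9**2 + (14367 + 726)) + (134/9 - 6*(-59) + (1/9)*(-21)**2) = (81 + 15093) + (134/9 + 354 + (1/9)*441) = 15174 + (134/9 + 354 + 49) = 15174 + 3761/9 = 140327/9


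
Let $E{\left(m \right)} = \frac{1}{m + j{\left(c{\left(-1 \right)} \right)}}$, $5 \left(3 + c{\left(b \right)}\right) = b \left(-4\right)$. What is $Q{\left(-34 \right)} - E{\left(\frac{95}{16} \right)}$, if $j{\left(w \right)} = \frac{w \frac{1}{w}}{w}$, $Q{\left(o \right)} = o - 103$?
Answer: $- \frac{132381}{965} \approx -137.18$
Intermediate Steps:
$Q{\left(o \right)} = -103 + o$
$c{\left(b \right)} = -3 - \frac{4 b}{5}$ ($c{\left(b \right)} = -3 + \frac{b \left(-4\right)}{5} = -3 + \frac{\left(-4\right) b}{5} = -3 - \frac{4 b}{5}$)
$j{\left(w \right)} = \frac{1}{w}$ ($j{\left(w \right)} = 1 \frac{1}{w} = \frac{1}{w}$)
$E{\left(m \right)} = \frac{1}{- \frac{5}{11} + m}$ ($E{\left(m \right)} = \frac{1}{m + \frac{1}{-3 - - \frac{4}{5}}} = \frac{1}{m + \frac{1}{-3 + \frac{4}{5}}} = \frac{1}{m + \frac{1}{- \frac{11}{5}}} = \frac{1}{m - \frac{5}{11}} = \frac{1}{- \frac{5}{11} + m}$)
$Q{\left(-34 \right)} - E{\left(\frac{95}{16} \right)} = \left(-103 - 34\right) - \frac{11}{-5 + 11 \cdot \frac{95}{16}} = -137 - \frac{11}{-5 + 11 \cdot 95 \cdot \frac{1}{16}} = -137 - \frac{11}{-5 + 11 \cdot \frac{95}{16}} = -137 - \frac{11}{-5 + \frac{1045}{16}} = -137 - \frac{11}{\frac{965}{16}} = -137 - 11 \cdot \frac{16}{965} = -137 - \frac{176}{965} = - \frac{132381}{965}$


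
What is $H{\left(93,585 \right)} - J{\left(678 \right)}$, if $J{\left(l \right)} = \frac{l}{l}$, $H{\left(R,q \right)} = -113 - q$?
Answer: $-699$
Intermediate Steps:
$J{\left(l \right)} = 1$
$H{\left(93,585 \right)} - J{\left(678 \right)} = \left(-113 - 585\right) - 1 = -698 - 1 = -699$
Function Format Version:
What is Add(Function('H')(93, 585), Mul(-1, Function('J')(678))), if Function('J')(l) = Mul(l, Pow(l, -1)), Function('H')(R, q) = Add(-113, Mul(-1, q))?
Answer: -699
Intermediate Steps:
Function('J')(l) = 1
Add(Function('H')(93, 585), Mul(-1, Function('J')(678))) = Add(Add(-113, Mul(-1, 585)), Mul(-1, 1)) = Add(Add(-113, -585), -1) = Add(-698, -1) = -699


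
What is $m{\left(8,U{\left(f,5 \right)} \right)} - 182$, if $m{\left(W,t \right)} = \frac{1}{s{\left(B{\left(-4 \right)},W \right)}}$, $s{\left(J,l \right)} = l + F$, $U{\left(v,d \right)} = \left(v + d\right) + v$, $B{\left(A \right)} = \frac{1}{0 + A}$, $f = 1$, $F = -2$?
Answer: $- \frac{1091}{6} \approx -181.83$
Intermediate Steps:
$B{\left(A \right)} = \frac{1}{A}$
$U{\left(v,d \right)} = d + 2 v$ ($U{\left(v,d \right)} = \left(d + v\right) + v = d + 2 v$)
$s{\left(J,l \right)} = -2 + l$ ($s{\left(J,l \right)} = l - 2 = -2 + l$)
$m{\left(W,t \right)} = \frac{1}{-2 + W}$
$m{\left(8,U{\left(f,5 \right)} \right)} - 182 = \frac{1}{-2 + 8} - 182 = \frac{1}{6} - 182 = - \frac{1091}{6}$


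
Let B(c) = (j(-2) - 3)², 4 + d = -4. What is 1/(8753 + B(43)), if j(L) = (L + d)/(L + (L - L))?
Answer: 1/8757 ≈ 0.00011419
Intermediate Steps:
d = -8 (d = -4 - 4 = -8)
j(L) = (-8 + L)/L (j(L) = (L - 8)/(L + (L - L)) = (-8 + L)/(L + 0) = (-8 + L)/L)
B(c) = 4 (B(c) = ((-8 - 2)/(-2) - 3)² = (-½*(-10) - 3)² = (5 - 3)² = 2² = 4)
1/(8753 + B(43)) = 1/(8753 + 4) = 1/8757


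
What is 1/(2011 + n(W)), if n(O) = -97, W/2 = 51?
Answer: 1/1914 ≈ 0.00052247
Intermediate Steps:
W = 102 (W = 2*51 = 102)
1/(2011 + n(W)) = 1/(2011 - 97) = 1/1914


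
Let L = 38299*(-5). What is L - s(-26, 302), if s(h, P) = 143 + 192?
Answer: -191830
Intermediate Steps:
s(h, P) = 335
L = -191495
L - s(-26, 302) = -191495 - 1*335 = -191495 - 335 = -191830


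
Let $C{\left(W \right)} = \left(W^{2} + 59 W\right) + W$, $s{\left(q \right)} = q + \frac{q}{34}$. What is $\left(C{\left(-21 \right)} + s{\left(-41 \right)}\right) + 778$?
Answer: $- \frac{2829}{34} \approx -83.206$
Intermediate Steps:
$s{\left(q \right)} = \frac{35 q}{34}$ ($s{\left(q \right)} = q + q \frac{1}{34} = q + \frac{q}{34} = \frac{35 q}{34}$)
$C{\left(W \right)} = W^{2} + 60 W$
$\left(C{\left(-21 \right)} + s{\left(-41 \right)}\right) + 778 = \left(- 21 \left(60 - 21\right) + \frac{35}{34} \left(-41\right)\right) + 778 = \left(\left(-21\right) 39 - \frac{1435}{34}\right) + 778 = \left(-819 - \frac{1435}{34}\right) + 778 = - \frac{29281}{34} + 778 = - \frac{2829}{34}$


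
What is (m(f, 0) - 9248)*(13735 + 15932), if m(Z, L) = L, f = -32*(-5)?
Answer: -274360416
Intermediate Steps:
f = 160
(m(f, 0) - 9248)*(13735 + 15932) = (0 - 9248)*(13735 + 15932) = -9248*29667 = -274360416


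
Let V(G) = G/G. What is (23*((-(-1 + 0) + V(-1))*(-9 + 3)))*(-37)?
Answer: 10212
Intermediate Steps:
V(G) = 1
(23*((-(-1 + 0) + V(-1))*(-9 + 3)))*(-37) = (23*((-(-1 + 0) + 1)*(-9 + 3)))*(-37) = (23*((-1*(-1) + 1)*(-6)))*(-37) = (23*((1 + 1)*(-6)))*(-37) = (23*(2*(-6)))*(-37) = (23*(-12))*(-37) = -276*(-37) = 10212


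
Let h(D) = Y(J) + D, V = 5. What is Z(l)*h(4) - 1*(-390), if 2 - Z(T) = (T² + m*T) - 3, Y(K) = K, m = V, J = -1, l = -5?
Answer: 405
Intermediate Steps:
m = 5
Z(T) = 5 - T² - 5*T (Z(T) = 2 - ((T² + 5*T) - 3) = 2 - (-3 + T² + 5*T) = 2 + (3 - T² - 5*T) = 5 - T² - 5*T)
h(D) = -1 + D
Z(l)*h(4) - 1*(-390) = (5 - 1*(-5)² - 5*(-5))*(-1 + 4) - 1*(-390) = (5 - 1*25 + 25)*3 + 390 = (5 - 25 + 25)*3 + 390 = 5*3 + 390 = 15 + 390 = 405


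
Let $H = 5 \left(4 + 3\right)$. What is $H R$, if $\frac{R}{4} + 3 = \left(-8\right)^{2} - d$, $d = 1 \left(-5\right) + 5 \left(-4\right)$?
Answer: $12040$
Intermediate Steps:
$d = -25$ ($d = -5 - 20 = -25$)
$H = 35$ ($H = 5 \cdot 7 = 35$)
$R = 344$ ($R = -12 + 4 \left(\left(-8\right)^{2} - -25\right) = -12 + 4 \left(64 + 25\right) = -12 + 4 \cdot 89 = -12 + 356 = 344$)
$H R = 35 \cdot 344 = 12040$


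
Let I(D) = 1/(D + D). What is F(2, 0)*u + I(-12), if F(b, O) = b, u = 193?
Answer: 9263/24 ≈ 385.96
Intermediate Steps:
I(D) = 1/(2*D)
F(2, 0)*u + I(-12) = 2*193 + (½)/(-12) = 386 + (½)*(-1/12) = 386 - 1/24 = 9263/24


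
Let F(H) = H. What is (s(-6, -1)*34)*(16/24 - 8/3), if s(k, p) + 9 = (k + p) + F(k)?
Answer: 1496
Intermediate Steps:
s(k, p) = -9 + p + 2*k (s(k, p) = -9 + ((k + p) + k) = -9 + (p + 2*k) = -9 + p + 2*k)
(s(-6, -1)*34)*(16/24 - 8/3) = ((-9 - 1 + 2*(-6))*34)*(16/24 - 8/3) = ((-9 - 1 - 12)*34)*(16*(1/24) - 8*⅓) = (-22*34)*(⅔ - 8/3) = -748*(-2) = 1496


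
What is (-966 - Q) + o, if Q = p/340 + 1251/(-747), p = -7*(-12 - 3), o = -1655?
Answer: -14785215/5644 ≈ -2619.6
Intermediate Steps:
p = 105 (p = -7*(-15) = 105)
Q = -7709/5644 (Q = 105/340 + 1251/(-747) = 105*(1/340) + 1251*(-1/747) = 21/68 - 139/83 = -7709/5644 ≈ -1.3659)
(-966 - Q) + o = (-966 - 1*(-7709/5644)) - 1655 = (-966 + 7709/5644) - 1655 = -5444395/5644 - 1655 = -14785215/5644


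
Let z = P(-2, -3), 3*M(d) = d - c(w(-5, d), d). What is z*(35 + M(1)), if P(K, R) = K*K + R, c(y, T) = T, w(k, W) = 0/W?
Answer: 35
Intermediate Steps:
w(k, W) = 0
P(K, R) = R + K² (P(K, R) = K² + R = R + K²)
M(d) = 0 (M(d) = (d - d)/3 = (⅓)*0 = 0)
z = 1 (z = -3 + (-2)² = -3 + 4 = 1)
z*(35 + M(1)) = 1*(35 + 0) = 1*35 = 35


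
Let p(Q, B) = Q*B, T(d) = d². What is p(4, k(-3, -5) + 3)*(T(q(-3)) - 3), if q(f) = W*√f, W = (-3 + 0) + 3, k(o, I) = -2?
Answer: -12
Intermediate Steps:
W = 0 (W = -3 + 3 = 0)
q(f) = 0 (q(f) = 0*√f = 0)
p(Q, B) = B*Q
p(4, k(-3, -5) + 3)*(T(q(-3)) - 3) = ((-2 + 3)*4)*(0² - 3) = (1*4)*(0 - 3) = 4*(-3) = -12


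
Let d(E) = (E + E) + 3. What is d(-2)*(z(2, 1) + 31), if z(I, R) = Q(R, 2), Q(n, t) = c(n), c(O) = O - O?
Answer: -31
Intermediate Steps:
c(O) = 0
Q(n, t) = 0
z(I, R) = 0
d(E) = 3 + 2*E (d(E) = 2*E + 3 = 3 + 2*E)
d(-2)*(z(2, 1) + 31) = (3 + 2*(-2))*(0 + 31) = (3 - 4)*31 = -1*31 = -31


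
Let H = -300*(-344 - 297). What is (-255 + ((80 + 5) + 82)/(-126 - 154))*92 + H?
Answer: 11814959/70 ≈ 1.6879e+5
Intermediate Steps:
H = 192300 (H = -300*(-641) = 192300)
(-255 + ((80 + 5) + 82)/(-126 - 154))*92 + H = (-255 + ((80 + 5) + 82)/(-126 - 154))*92 + 192300 = (-255 + (85 + 82)/(-280))*92 + 192300 = (-255 + 167*(-1/280))*92 + 192300 = (-255 - 167/280)*92 + 192300 = -71567/280*92 + 192300 = -1646041/70 + 192300 = 11814959/70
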